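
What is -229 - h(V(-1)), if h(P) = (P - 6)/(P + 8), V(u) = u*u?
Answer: -2056/9 ≈ -228.44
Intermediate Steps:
V(u) = u²
h(P) = (-6 + P)/(8 + P)
-229 - h(V(-1)) = -229 - (-6 + (-1)²)/(8 + (-1)²) = -229 - (-6 + 1)/(8 + 1) = -229 - (-5)/9 = -229 - 1*(-5/9) = -229 + 5/9 = -2056/9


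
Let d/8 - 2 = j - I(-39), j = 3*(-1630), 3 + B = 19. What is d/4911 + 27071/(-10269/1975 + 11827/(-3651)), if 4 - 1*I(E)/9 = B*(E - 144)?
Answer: -973860013521077/298836530484 ≈ -3258.8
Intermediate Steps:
B = 16 (B = -3 + 19 = 16)
I(E) = 20772 - 144*E (I(E) = 36 - 144*(E - 144) = 36 - 144*(-144 + E) = 36 - 9*(-2304 + 16*E) = 36 + (20736 - 144*E) = 20772 - 144*E)
j = -4890
d = -250208 (d = 16 + 8*(-4890 - (20772 - 144*(-39))) = 16 + 8*(-4890 - (20772 + 5616)) = 16 + 8*(-4890 - 1*26388) = 16 + 8*(-4890 - 26388) = 16 + 8*(-31278) = 16 - 250224 = -250208)
d/4911 + 27071/(-10269/1975 + 11827/(-3651)) = -250208/4911 + 27071/(-10269/1975 + 11827/(-3651)) = -250208*1/4911 + 27071/(-10269*1/1975 + 11827*(-1/3651)) = -250208/4911 + 27071/(-10269/1975 - 11827/3651) = -250208/4911 + 27071/(-60850444/7210725) = -250208/4911 + 27071*(-7210725/60850444) = -250208/4911 - 195201536475/60850444 = -973860013521077/298836530484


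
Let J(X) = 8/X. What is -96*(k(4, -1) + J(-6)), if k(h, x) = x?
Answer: 224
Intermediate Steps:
-96*(k(4, -1) + J(-6)) = -96*(-1 + 8/(-6)) = -96*(-1 + 8*(-⅙)) = -96*(-1 - 4/3) = -96*(-7/3) = 224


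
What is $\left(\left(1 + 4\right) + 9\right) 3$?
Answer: $42$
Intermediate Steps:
$\left(\left(1 + 4\right) + 9\right) 3 = \left(5 + 9\right) 3 = 14 \cdot 3 = 42$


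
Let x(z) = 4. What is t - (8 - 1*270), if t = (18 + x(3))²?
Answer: 746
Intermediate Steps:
t = 484 (t = (18 + 4)² = 22² = 484)
t - (8 - 1*270) = 484 - (8 - 1*270) = 484 - (8 - 270) = 484 - 1*(-262) = 484 + 262 = 746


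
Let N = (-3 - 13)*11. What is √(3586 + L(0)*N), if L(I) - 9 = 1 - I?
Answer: √1826 ≈ 42.732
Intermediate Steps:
L(I) = 10 - I (L(I) = 9 + (1 - I) = 10 - I)
N = -176 (N = -16*11 = -176)
√(3586 + L(0)*N) = √(3586 + (10 - 1*0)*(-176)) = √(3586 + (10 + 0)*(-176)) = √(3586 + 10*(-176)) = √(3586 - 1760) = √1826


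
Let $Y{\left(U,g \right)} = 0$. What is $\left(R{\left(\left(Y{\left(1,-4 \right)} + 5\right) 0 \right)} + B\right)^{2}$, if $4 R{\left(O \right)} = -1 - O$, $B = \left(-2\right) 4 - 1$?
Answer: $\frac{1369}{16} \approx 85.563$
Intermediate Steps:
$B = -9$ ($B = -8 - 1 = -9$)
$R{\left(O \right)} = - \frac{1}{4} - \frac{O}{4}$ ($R{\left(O \right)} = \frac{-1 - O}{4} = - \frac{1}{4} - \frac{O}{4}$)
$\left(R{\left(\left(Y{\left(1,-4 \right)} + 5\right) 0 \right)} + B\right)^{2} = \left(\left(- \frac{1}{4} - \frac{\left(0 + 5\right) 0}{4}\right) - 9\right)^{2} = \left(\left(- \frac{1}{4} - \frac{5 \cdot 0}{4}\right) - 9\right)^{2} = \left(\left(- \frac{1}{4} - 0\right) - 9\right)^{2} = \left(\left(- \frac{1}{4} + 0\right) - 9\right)^{2} = \left(- \frac{1}{4} - 9\right)^{2} = \left(- \frac{37}{4}\right)^{2} = \frac{1369}{16}$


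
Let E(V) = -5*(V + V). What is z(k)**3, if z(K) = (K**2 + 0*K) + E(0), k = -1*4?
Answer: 4096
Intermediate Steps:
E(V) = -10*V
k = -4
z(K) = K**2 (z(K) = (K**2 + 0*K) - 10*0 = (K**2 + 0) + 0 = K**2 + 0 = K**2)
z(k)**3 = ((-4)**2)**3 = 16**3 = 4096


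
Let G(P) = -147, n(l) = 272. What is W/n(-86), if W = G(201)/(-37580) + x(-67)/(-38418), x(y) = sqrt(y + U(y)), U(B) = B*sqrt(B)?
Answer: 147/10221760 - sqrt(-67 - 67*I*sqrt(67))/10449696 ≈ 1.289e-5 + 1.6842e-6*I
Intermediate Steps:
U(B) = B**(3/2)
x(y) = sqrt(y + y**(3/2))
W = 147/37580 - sqrt(-67 - 67*I*sqrt(67))/38418 (W = -147/(-37580) + sqrt(-67 + (-67)**(3/2))/(-38418) = -147*(-1/37580) + sqrt(-67 - 67*I*sqrt(67))*(-1/38418) = 147/37580 - sqrt(-67 - 67*I*sqrt(67))/38418 ≈ 0.0035061 + 0.00045811*I)
W/n(-86) = (147/37580 - sqrt(-67 - 67*I*sqrt(67))/38418)/272 = (147/37580 - sqrt(-67 - 67*I*sqrt(67))/38418)*(1/272) = 147/10221760 - sqrt(-67 - 67*I*sqrt(67))/10449696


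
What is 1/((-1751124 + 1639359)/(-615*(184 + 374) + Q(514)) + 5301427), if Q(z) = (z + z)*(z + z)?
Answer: 713614/3783172415413 ≈ 1.8863e-7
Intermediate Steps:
Q(z) = 4*z² (Q(z) = (2*z)*(2*z) = 4*z²)
1/((-1751124 + 1639359)/(-615*(184 + 374) + Q(514)) + 5301427) = 1/((-1751124 + 1639359)/(-615*(184 + 374) + 4*514²) + 5301427) = 1/(-111765/(-615*558 + 4*264196) + 5301427) = 1/(-111765/(-343170 + 1056784) + 5301427) = 1/(-111765/713614 + 5301427) = 1/(3783172415413/713614) = 713614/3783172415413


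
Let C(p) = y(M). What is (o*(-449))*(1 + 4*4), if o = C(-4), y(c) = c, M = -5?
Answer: 38165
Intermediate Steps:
C(p) = -5
o = -5
(o*(-449))*(1 + 4*4) = (-5*(-449))*(1 + 4*4) = 2245*(1 + 16) = 2245*17 = 38165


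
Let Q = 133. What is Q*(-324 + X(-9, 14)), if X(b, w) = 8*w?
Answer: -28196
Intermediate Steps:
Q*(-324 + X(-9, 14)) = 133*(-324 + 8*14) = 133*(-324 + 112) = 133*(-212) = -28196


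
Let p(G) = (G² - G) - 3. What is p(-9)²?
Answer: 7569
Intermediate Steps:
p(G) = -3 + G² - G
p(-9)² = (-3 + (-9)² - 1*(-9))² = (-3 + 81 + 9)² = 87² = 7569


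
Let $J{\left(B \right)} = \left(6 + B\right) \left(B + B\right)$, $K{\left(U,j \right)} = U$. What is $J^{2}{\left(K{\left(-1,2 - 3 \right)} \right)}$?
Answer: $100$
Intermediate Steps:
$J{\left(B \right)} = 2 B \left(6 + B\right)$ ($J{\left(B \right)} = \left(6 + B\right) 2 B = 2 B \left(6 + B\right)$)
$J^{2}{\left(K{\left(-1,2 - 3 \right)} \right)} = \left(2 \left(-1\right) \left(6 - 1\right)\right)^{2} = \left(2 \left(-1\right) 5\right)^{2} = \left(-10\right)^{2} = 100$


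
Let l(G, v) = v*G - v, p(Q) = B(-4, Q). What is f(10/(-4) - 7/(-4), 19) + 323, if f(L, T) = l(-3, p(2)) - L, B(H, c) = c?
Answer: 1263/4 ≈ 315.75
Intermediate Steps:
p(Q) = Q
l(G, v) = -v + G*v (l(G, v) = G*v - v = -v + G*v)
f(L, T) = -8 - L (f(L, T) = 2*(-1 - 3) - L = 2*(-4) - L = -8 - L)
f(10/(-4) - 7/(-4), 19) + 323 = (-8 - (10/(-4) - 7/(-4))) + 323 = (-8 - (10*(-1/4) - 7*(-1/4))) + 323 = (-8 - (-5/2 + 7/4)) + 323 = (-8 - 1*(-3/4)) + 323 = (-8 + 3/4) + 323 = -29/4 + 323 = 1263/4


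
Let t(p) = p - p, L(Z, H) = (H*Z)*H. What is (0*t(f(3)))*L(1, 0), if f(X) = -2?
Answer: 0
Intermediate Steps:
L(Z, H) = Z*H²
t(p) = 0
(0*t(f(3)))*L(1, 0) = (0*0)*(1*0²) = 0*(1*0) = 0*0 = 0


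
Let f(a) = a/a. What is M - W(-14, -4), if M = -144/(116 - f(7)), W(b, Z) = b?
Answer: 1466/115 ≈ 12.748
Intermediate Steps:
f(a) = 1
M = -144/115 (M = -144/(116 - 1*1) = -144/(116 - 1) = -144/115 ≈ -1.2522)
M - W(-14, -4) = -144/115 - 1*(-14) = -144/115 + 14 = 1466/115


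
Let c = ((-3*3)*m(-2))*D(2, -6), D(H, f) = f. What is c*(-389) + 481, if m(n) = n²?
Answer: -83543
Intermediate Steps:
c = 216 (c = (-3*3*(-2)²)*(-6) = -9*4*(-6) = -36*(-6) = 216)
c*(-389) + 481 = 216*(-389) + 481 = -84024 + 481 = -83543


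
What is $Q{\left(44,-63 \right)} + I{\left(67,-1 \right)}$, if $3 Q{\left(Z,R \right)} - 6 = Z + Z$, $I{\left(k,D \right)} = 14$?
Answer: $\frac{136}{3} \approx 45.333$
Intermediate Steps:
$Q{\left(Z,R \right)} = 2 + \frac{2 Z}{3}$ ($Q{\left(Z,R \right)} = 2 + \frac{Z + Z}{3} = 2 + \frac{2 Z}{3}$)
$Q{\left(44,-63 \right)} + I{\left(67,-1 \right)} = \left(2 + \frac{2}{3} \cdot 44\right) + 14 = \left(2 + \frac{88}{3}\right) + 14 = \frac{94}{3} + 14 = \frac{136}{3}$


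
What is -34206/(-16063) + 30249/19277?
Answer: 1145278749/309646451 ≈ 3.6987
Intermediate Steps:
-34206/(-16063) + 30249/19277 = -34206*(-1/16063) + 30249*(1/19277) = 34206/16063 + 30249/19277 = 1145278749/309646451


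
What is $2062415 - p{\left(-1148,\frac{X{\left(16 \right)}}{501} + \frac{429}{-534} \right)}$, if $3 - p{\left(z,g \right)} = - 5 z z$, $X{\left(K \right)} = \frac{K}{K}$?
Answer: $-4527108$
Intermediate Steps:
$X{\left(K \right)} = 1$
$p{\left(z,g \right)} = 3 + 5 z^{2}$ ($p{\left(z,g \right)} = 3 - - 5 z z = 3 - - 5 z^{2} = 3 + 5 z^{2}$)
$2062415 - p{\left(-1148,\frac{X{\left(16 \right)}}{501} + \frac{429}{-534} \right)} = 2062415 - \left(3 + 5 \left(-1148\right)^{2}\right) = 2062415 - \left(3 + 5 \cdot 1317904\right) = 2062415 - \left(3 + 6589520\right) = 2062415 - 6589523 = -4527108$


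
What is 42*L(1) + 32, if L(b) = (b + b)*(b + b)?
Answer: 200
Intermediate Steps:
L(b) = 4*b² (L(b) = (2*b)*(2*b) = 4*b²)
42*L(1) + 32 = 42*(4*1²) + 32 = 42*(4*1) + 32 = 42*4 + 32 = 168 + 32 = 200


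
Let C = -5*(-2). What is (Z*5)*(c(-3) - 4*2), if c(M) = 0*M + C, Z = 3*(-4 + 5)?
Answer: 30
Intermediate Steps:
Z = 3 (Z = 3*1 = 3)
C = 10
c(M) = 10 (c(M) = 0*M + 10 = 0 + 10 = 10)
(Z*5)*(c(-3) - 4*2) = (3*5)*(10 - 4*2) = 15*(10 - 8) = 15*2 = 30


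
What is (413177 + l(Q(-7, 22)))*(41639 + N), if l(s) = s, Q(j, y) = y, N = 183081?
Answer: 92854079280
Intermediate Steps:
(413177 + l(Q(-7, 22)))*(41639 + N) = (413177 + 22)*(41639 + 183081) = 413199*224720 = 92854079280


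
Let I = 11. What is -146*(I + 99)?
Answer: -16060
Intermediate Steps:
-146*(I + 99) = -146*(11 + 99) = -146*110 = -16060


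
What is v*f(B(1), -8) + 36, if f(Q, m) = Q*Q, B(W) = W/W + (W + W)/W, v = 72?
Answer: 684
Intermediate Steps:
B(W) = 3 (B(W) = 1 + (2*W)/W = 1 + 2 = 3)
f(Q, m) = Q²
v*f(B(1), -8) + 36 = 72*3² + 36 = 72*9 + 36 = 648 + 36 = 684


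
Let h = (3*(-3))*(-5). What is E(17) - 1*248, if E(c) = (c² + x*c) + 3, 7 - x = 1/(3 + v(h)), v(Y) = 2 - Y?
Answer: 6537/40 ≈ 163.43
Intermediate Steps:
h = 45 (h = -9*(-5) = 45)
x = 281/40 (x = 7 - 1/(3 + (2 - 1*45)) = 7 - 1/(3 + (2 - 45)) = 7 - 1/(3 - 43) = 7 - 1/(-40) = 7 - (-1)/40 = 7 - 1*(-1/40) = 7 + 1/40 = 281/40 ≈ 7.0250)
E(c) = 3 + c² + 281*c/40 (E(c) = (c² + 281*c/40) + 3 = 3 + c² + 281*c/40)
E(17) - 1*248 = (3 + 17² + (281/40)*17) - 1*248 = (3 + 289 + 4777/40) - 248 = 16457/40 - 248 = 6537/40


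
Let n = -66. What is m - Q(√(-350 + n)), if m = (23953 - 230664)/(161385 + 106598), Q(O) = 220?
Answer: -59162971/267983 ≈ -220.77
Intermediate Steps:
m = -206711/267983 ≈ -0.77136
m - Q(√(-350 + n)) = -206711/267983 - 1*220 = -206711/267983 - 220 = -59162971/267983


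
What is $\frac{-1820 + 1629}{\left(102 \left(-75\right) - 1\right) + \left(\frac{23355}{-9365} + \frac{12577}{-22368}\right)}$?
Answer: $\frac{8001995424}{320668702513} \approx 0.024954$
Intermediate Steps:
$\frac{-1820 + 1629}{\left(102 \left(-75\right) - 1\right) + \left(\frac{23355}{-9365} + \frac{12577}{-22368}\right)} = - \frac{191}{\left(-7650 - 1\right) + \left(23355 \left(- \frac{1}{9365}\right) + 12577 \left(- \frac{1}{22368}\right)\right)} = - \frac{191}{-7651 - \frac{128037649}{41895264}} = - \frac{191}{- \frac{320668702513}{41895264}} = \left(-191\right) \left(- \frac{41895264}{320668702513}\right) = \frac{8001995424}{320668702513}$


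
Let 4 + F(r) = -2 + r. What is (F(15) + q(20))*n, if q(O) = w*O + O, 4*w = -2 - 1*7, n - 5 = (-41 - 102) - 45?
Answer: 2928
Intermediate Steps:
n = -183 (n = 5 + ((-41 - 102) - 45) = 5 + (-143 - 45) = 5 - 188 = -183)
w = -9/4 (w = (-2 - 1*7)/4 = (-2 - 7)/4 = (¼)*(-9) = -9/4 ≈ -2.2500)
F(r) = -6 + r (F(r) = -4 + (-2 + r) = -6 + r)
q(O) = -5*O/4 (q(O) = -9*O/4 + O = -5*O/4)
(F(15) + q(20))*n = ((-6 + 15) - 5/4*20)*(-183) = (9 - 25)*(-183) = -16*(-183) = 2928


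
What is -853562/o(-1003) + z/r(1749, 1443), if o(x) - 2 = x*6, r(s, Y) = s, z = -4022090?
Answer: -11352006751/5260992 ≈ -2157.8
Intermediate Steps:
o(x) = 2 + 6*x (o(x) = 2 + x*6 = 2 + 6*x)
-853562/o(-1003) + z/r(1749, 1443) = -853562/(2 + 6*(-1003)) - 4022090/1749 = -853562/(2 - 6018) - 4022090*1/1749 = -853562/(-6016) - 4022090/1749 = -853562*(-1/6016) - 4022090/1749 = 426781/3008 - 4022090/1749 = -11352006751/5260992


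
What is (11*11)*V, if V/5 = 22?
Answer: 13310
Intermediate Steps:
V = 110 (V = 5*22 = 110)
(11*11)*V = (11*11)*110 = 121*110 = 13310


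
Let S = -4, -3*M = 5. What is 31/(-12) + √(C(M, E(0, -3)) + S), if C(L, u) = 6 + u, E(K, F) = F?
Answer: -31/12 + I ≈ -2.5833 + 1.0*I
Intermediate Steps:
M = -5/3 (M = -⅓*5 = -5/3 ≈ -1.6667)
31/(-12) + √(C(M, E(0, -3)) + S) = 31/(-12) + √((6 - 3) - 4) = -1/12*31 + √(3 - 4) = -31/12 + √(-1) = -31/12 + I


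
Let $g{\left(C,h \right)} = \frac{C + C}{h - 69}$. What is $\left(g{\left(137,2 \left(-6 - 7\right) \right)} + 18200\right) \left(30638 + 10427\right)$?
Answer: $\frac{14198026638}{19} \approx 7.4726 \cdot 10^{8}$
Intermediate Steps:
$g{\left(C,h \right)} = \frac{2 C}{-69 + h}$
$\left(g{\left(137,2 \left(-6 - 7\right) \right)} + 18200\right) \left(30638 + 10427\right) = \left(2 \cdot 137 \frac{1}{-69 + 2 \left(-6 - 7\right)} + 18200\right) \left(30638 + 10427\right) = \left(2 \cdot 137 \frac{1}{-69 + 2 \left(-13\right)} + 18200\right) 41065 = \left(2 \cdot 137 \frac{1}{-69 - 26} + 18200\right) 41065 = \left(2 \cdot 137 \frac{1}{-95} + 18200\right) 41065 = \left(2 \cdot 137 \left(- \frac{1}{95}\right) + 18200\right) 41065 = \left(- \frac{274}{95} + 18200\right) 41065 = \frac{1728726}{95} \cdot 41065 = \frac{14198026638}{19}$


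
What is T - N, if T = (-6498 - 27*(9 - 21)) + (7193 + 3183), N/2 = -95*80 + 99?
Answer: 19204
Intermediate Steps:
N = -15002 (N = 2*(-95*80 + 99) = 2*(-7600 + 99) = 2*(-7501) = -15002)
T = 4202 (T = (-6498 - 27*(-12)) + 10376 = (-6498 + 324) + 10376 = -6174 + 10376 = 4202)
T - N = 4202 - 1*(-15002) = 4202 + 15002 = 19204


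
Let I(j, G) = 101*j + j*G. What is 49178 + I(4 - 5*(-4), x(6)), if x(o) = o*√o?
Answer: 51602 + 144*√6 ≈ 51955.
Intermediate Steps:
x(o) = o^(3/2)
I(j, G) = 101*j + G*j
49178 + I(4 - 5*(-4), x(6)) = 49178 + (4 - 5*(-4))*(101 + 6^(3/2)) = 49178 + (4 + 20)*(101 + 6*√6) = 49178 + 24*(101 + 6*√6) = 49178 + (2424 + 144*√6) = 51602 + 144*√6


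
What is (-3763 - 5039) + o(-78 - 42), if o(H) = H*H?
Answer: 5598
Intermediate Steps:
o(H) = H²
(-3763 - 5039) + o(-78 - 42) = (-3763 - 5039) + (-78 - 42)² = -8802 + (-120)² = -8802 + 14400 = 5598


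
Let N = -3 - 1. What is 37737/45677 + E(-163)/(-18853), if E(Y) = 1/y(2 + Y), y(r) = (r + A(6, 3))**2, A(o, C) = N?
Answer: 19369380325048/23444767395225 ≈ 0.82617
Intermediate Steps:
N = -4
A(o, C) = -4
y(r) = (-4 + r)**2 (y(r) = (r - 4)**2 = (-4 + r)**2)
E(Y) = (-2 + Y)**(-2) (E(Y) = 1/((-4 + (2 + Y))**2) = 1/((-2 + Y)**2) = (-2 + Y)**(-2))
37737/45677 + E(-163)/(-18853) = 37737/45677 + 1/((-2 - 163)**2*(-18853)) = 37737*(1/45677) - 1/18853/(-165)**2 = 37737/45677 + (1/27225)*(-1/18853) = 37737/45677 - 1/513272925 = 19369380325048/23444767395225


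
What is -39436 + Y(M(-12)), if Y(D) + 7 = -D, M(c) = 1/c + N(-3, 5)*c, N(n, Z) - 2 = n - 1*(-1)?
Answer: -473315/12 ≈ -39443.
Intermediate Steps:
N(n, Z) = 3 + n (N(n, Z) = 2 + (n - 1*(-1)) = 2 + (n + 1) = 2 + (1 + n) = 3 + n)
M(c) = 1/c (M(c) = 1/c + (3 - 3)*c = 1/c + 0*c = 1/c + 0 = 1/c)
Y(D) = -7 - D
-39436 + Y(M(-12)) = -39436 + (-7 - 1/(-12)) = -39436 + (-7 - 1*(-1/12)) = -39436 + (-7 + 1/12) = -39436 - 83/12 = -473315/12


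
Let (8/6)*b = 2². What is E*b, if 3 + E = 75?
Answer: 216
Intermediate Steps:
E = 72 (E = -3 + 75 = 72)
b = 3 (b = (¾)*2² = (¾)*4 = 3)
E*b = 72*3 = 216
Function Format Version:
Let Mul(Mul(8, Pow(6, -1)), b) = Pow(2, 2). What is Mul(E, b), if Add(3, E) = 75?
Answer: 216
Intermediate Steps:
E = 72 (E = Add(-3, 75) = 72)
b = 3 (b = Mul(Rational(3, 4), Pow(2, 2)) = Mul(Rational(3, 4), 4) = 3)
Mul(E, b) = Mul(72, 3) = 216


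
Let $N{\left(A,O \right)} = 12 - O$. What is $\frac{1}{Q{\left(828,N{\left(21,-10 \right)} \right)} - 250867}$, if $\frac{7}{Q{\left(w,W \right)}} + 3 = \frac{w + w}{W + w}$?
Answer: $- \frac{447}{112140524} \approx -3.9861 \cdot 10^{-6}$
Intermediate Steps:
$Q{\left(w,W \right)} = \frac{7}{-3 + \frac{2 w}{W + w}}$ ($Q{\left(w,W \right)} = \frac{7}{-3 + \frac{w + w}{W + w}} = \frac{7}{-3 + \frac{2 w}{W + w}}$)
$\frac{1}{Q{\left(828,N{\left(21,-10 \right)} \right)} - 250867} = \frac{1}{\frac{7 \left(- (12 - -10) - 828\right)}{828 + 3 \left(12 - -10\right)} - 250867} = \frac{1}{\frac{7 \left(- (12 + 10) - 828\right)}{828 + 3 \left(12 + 10\right)} - 250867} = \frac{1}{\frac{7 \left(\left(-1\right) 22 - 828\right)}{828 + 3 \cdot 22} - 250867} = \frac{1}{\frac{7 \left(-22 - 828\right)}{828 + 66} - 250867} = \frac{1}{7 \cdot \frac{1}{894} \left(-850\right) - 250867} = \frac{1}{- \frac{2975}{447} - 250867} = \frac{1}{- \frac{112140524}{447}} = - \frac{447}{112140524}$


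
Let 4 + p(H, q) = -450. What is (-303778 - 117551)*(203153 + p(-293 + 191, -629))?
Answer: -85402966971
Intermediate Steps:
p(H, q) = -454 (p(H, q) = -4 - 450 = -454)
(-303778 - 117551)*(203153 + p(-293 + 191, -629)) = (-303778 - 117551)*(203153 - 454) = -421329*202699 = -85402966971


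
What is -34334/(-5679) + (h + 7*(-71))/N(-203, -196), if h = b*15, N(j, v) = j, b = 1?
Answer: 9707080/1152837 ≈ 8.4202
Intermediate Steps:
h = 15 (h = 1*15 = 15)
-34334/(-5679) + (h + 7*(-71))/N(-203, -196) = -34334/(-5679) + (15 + 7*(-71))/(-203) = -34334*(-1/5679) + (15 - 497)*(-1/203) = 34334/5679 - 482*(-1/203) = 34334/5679 + 482/203 = 9707080/1152837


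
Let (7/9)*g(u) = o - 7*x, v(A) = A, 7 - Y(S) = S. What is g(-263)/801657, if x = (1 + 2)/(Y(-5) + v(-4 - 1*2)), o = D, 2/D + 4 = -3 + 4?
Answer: -25/3741066 ≈ -6.6826e-6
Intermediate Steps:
D = -⅔ (D = 2/(-4 + (-3 + 4)) = 2/(-4 + 1) = 2/(-3) = 2*(-⅓) = -⅔ ≈ -0.66667)
Y(S) = 7 - S
o = -⅔ ≈ -0.66667
x = ½ (x = (1 + 2)/((7 - 1*(-5)) + (-4 - 1*2)) = 3/((7 + 5) + (-4 - 2)) = 3/(12 - 6) = 3/6 = 3*(⅙) = ½ ≈ 0.50000)
g(u) = -75/14 (g(u) = 9*(-⅔ - 7*½)/7 = 9*(-⅔ - 7/2)/7 = (9/7)*(-25/6) = -75/14)
g(-263)/801657 = -75/14/801657 = -75/14*1/801657 = -25/3741066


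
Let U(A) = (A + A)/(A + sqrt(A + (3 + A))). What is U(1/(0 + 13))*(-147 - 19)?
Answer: 83/133 - 83*sqrt(533)/133 ≈ -13.783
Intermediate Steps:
U(A) = 2*A/(A + sqrt(3 + 2*A)) (U(A) = (2*A)/(A + sqrt(3 + 2*A)) = 2*A/(A + sqrt(3 + 2*A)))
U(1/(0 + 13))*(-147 - 19) = (2/((0 + 13)*(1/(0 + 13) + sqrt(3 + 2/(0 + 13)))))*(-147 - 19) = (2/(13*(1/13 + sqrt(3 + 2/13))))*(-166) = (2*(1/13)/(1/13 + sqrt(3 + 2*(1/13))))*(-166) = (2*(1/13)/(1/13 + sqrt(3 + 2/13)))*(-166) = (2*(1/13)/(1/13 + sqrt(41/13)))*(-166) = (2*(1/13)/(1/13 + sqrt(533)/13))*(-166) = (2/(13*(1/13 + sqrt(533)/13)))*(-166) = -332/(13*(1/13 + sqrt(533)/13))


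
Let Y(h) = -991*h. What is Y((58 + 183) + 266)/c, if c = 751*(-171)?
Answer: 167479/42807 ≈ 3.9124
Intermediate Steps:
c = -128421
Y((58 + 183) + 266)/c = -991*((58 + 183) + 266)/(-128421) = -991*(241 + 266)*(-1/128421) = -991*507*(-1/128421) = -502437*(-1/128421) = 167479/42807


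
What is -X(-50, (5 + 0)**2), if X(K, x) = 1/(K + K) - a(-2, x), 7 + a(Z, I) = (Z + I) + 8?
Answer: 2401/100 ≈ 24.010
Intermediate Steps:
a(Z, I) = 1 + I + Z (a(Z, I) = -7 + ((Z + I) + 8) = -7 + ((I + Z) + 8) = -7 + (8 + I + Z) = 1 + I + Z)
X(K, x) = 1 + 1/(2*K) - x (X(K, x) = 1/(K + K) - (1 + x - 2) = 1/(2*K) - (-1 + x) = 1/(2*K) + (1 - x) = 1 + 1/(2*K) - x)
-X(-50, (5 + 0)**2) = -(1 + (1/2)/(-50) - (5 + 0)**2) = -(1 + (1/2)*(-1/50) - 1*5**2) = -(1 - 1/100 - 1*25) = -(1 - 1/100 - 25) = -1*(-2401/100) = 2401/100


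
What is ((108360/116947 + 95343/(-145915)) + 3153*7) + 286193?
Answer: 5260320665688899/17064321505 ≈ 3.0826e+5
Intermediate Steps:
((108360/116947 + 95343/(-145915)) + 3153*7) + 286193 = ((108360*(1/116947) + 95343*(-1/145915)) + 22071) + 286193 = ((108360/116947 - 95343/145915) + 22071) + 286193 = (4661271579/17064321505 + 22071) + 286193 = 376631301208434/17064321505 + 286193 = 5260320665688899/17064321505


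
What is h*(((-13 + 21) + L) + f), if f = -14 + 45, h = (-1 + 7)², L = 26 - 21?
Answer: 1584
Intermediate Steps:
L = 5
h = 36 (h = 6² = 36)
f = 31
h*(((-13 + 21) + L) + f) = 36*(((-13 + 21) + 5) + 31) = 36*((8 + 5) + 31) = 36*(13 + 31) = 36*44 = 1584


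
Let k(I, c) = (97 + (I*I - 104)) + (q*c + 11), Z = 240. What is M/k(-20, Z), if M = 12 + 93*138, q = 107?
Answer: 6423/13042 ≈ 0.49249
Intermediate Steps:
M = 12846 (M = 12 + 12834 = 12846)
k(I, c) = 4 + I**2 + 107*c (k(I, c) = (97 + (I*I - 104)) + (107*c + 11) = (97 + (I**2 - 104)) + (11 + 107*c) = (97 + (-104 + I**2)) + (11 + 107*c) = (-7 + I**2) + (11 + 107*c) = 4 + I**2 + 107*c)
M/k(-20, Z) = 12846/(4 + (-20)**2 + 107*240) = 12846/(4 + 400 + 25680) = 12846/26084 = 12846*(1/26084) = 6423/13042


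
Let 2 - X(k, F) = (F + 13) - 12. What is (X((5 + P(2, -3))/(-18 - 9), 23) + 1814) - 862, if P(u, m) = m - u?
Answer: 930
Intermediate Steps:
X(k, F) = 1 - F (X(k, F) = 2 - ((F + 13) - 12) = 2 - ((13 + F) - 12) = 2 - (1 + F) = 2 + (-1 - F) = 1 - F)
(X((5 + P(2, -3))/(-18 - 9), 23) + 1814) - 862 = ((1 - 1*23) + 1814) - 862 = ((1 - 23) + 1814) - 862 = (-22 + 1814) - 862 = 1792 - 862 = 930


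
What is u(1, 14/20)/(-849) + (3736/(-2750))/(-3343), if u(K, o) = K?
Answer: -3010693/3902534625 ≈ -0.00077147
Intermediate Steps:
u(1, 14/20)/(-849) + (3736/(-2750))/(-3343) = 1/(-849) + (3736/(-2750))/(-3343) = 1*(-1/849) + (3736*(-1/2750))*(-1/3343) = -1/849 - 1868/1375*(-1/3343) = -1/849 + 1868/4596625 = -3010693/3902534625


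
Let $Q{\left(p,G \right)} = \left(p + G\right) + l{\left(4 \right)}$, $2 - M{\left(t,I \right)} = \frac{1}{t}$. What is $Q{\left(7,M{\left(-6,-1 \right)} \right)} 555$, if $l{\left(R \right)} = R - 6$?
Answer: $\frac{7955}{2} \approx 3977.5$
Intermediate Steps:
$l{\left(R \right)} = -6 + R$ ($l{\left(R \right)} = R - 6 = -6 + R$)
$M{\left(t,I \right)} = 2 - \frac{1}{t}$
$Q{\left(p,G \right)} = -2 + G + p$ ($Q{\left(p,G \right)} = \left(p + G\right) + \left(-6 + 4\right) = \left(G + p\right) - 2 = -2 + G + p$)
$Q{\left(7,M{\left(-6,-1 \right)} \right)} 555 = \left(-2 + \left(2 - \frac{1}{-6}\right) + 7\right) 555 = \left(-2 + \left(2 - - \frac{1}{6}\right) + 7\right) 555 = \left(-2 + \left(2 + \frac{1}{6}\right) + 7\right) 555 = \left(-2 + \frac{13}{6} + 7\right) 555 = \frac{43}{6} \cdot 555 = \frac{7955}{2}$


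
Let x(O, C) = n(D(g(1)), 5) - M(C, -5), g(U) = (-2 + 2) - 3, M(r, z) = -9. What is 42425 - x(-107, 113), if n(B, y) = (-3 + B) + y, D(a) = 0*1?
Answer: 42414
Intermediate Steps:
g(U) = -3 (g(U) = 0 - 3 = -3)
D(a) = 0
n(B, y) = -3 + B + y
x(O, C) = 11 (x(O, C) = (-3 + 0 + 5) - 1*(-9) = 2 + 9 = 11)
42425 - x(-107, 113) = 42425 - 1*11 = 42425 - 11 = 42414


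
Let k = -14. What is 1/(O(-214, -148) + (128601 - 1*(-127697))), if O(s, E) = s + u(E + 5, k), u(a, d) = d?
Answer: 1/256070 ≈ 3.9052e-6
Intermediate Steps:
O(s, E) = -14 + s (O(s, E) = s - 14 = -14 + s)
1/(O(-214, -148) + (128601 - 1*(-127697))) = 1/((-14 - 214) + (128601 - 1*(-127697))) = 1/(-228 + (128601 + 127697)) = 1/(-228 + 256298) = 1/256070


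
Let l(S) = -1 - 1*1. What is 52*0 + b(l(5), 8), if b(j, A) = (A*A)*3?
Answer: 192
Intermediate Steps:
l(S) = -2 (l(S) = -1 - 1 = -2)
b(j, A) = 3*A² (b(j, A) = A²*3 = 3*A²)
52*0 + b(l(5), 8) = 52*0 + 3*8² = 0 + 3*64 = 0 + 192 = 192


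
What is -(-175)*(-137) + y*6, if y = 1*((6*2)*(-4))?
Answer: -24263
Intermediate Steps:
y = -48 (y = 1*(12*(-4)) = 1*(-48) = -48)
-(-175)*(-137) + y*6 = -(-175)*(-137) - 48*6 = -175*137 - 288 = -23975 - 288 = -24263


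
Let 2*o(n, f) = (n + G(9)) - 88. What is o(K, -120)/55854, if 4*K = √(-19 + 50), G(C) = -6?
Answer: -47/55854 + √31/446832 ≈ -0.00082902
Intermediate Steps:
K = √31/4 (K = √(-19 + 50)/4 = √31/4 ≈ 1.3919)
o(n, f) = -47 + n/2 (o(n, f) = ((n - 6) - 88)/2 = ((-6 + n) - 88)/2 = (-94 + n)/2 = -47 + n/2)
o(K, -120)/55854 = (-47 + (√31/4)/2)/55854 = (-47 + √31/8)*(1/55854) = -47/55854 + √31/446832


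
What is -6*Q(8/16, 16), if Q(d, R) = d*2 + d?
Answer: -9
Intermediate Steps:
Q(d, R) = 3*d (Q(d, R) = 2*d + d = 3*d)
-6*Q(8/16, 16) = -18*8/16 = -18*8*(1/16) = -18/2 = -6*3/2 = -9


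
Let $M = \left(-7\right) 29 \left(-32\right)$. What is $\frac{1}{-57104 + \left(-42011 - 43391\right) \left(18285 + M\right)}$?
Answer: $- \frac{1}{2116404066} \approx -4.725 \cdot 10^{-10}$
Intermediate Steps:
$M = 6496$ ($M = \left(-203\right) \left(-32\right) = 6496$)
$\frac{1}{-57104 + \left(-42011 - 43391\right) \left(18285 + M\right)} = \frac{1}{-57104 + \left(-42011 - 43391\right) \left(18285 + 6496\right)} = \frac{1}{-57104 - 2116346962} = \frac{1}{-2116404066} = - \frac{1}{2116404066}$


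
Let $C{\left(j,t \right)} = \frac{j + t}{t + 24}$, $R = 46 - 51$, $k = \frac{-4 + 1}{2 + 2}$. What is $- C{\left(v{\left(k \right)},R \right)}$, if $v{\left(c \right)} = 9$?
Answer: $- \frac{4}{19} \approx -0.21053$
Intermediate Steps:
$k = - \frac{3}{4} \approx -0.75$
$R = -5$ ($R = 46 - 51 = -5$)
$C{\left(j,t \right)} = \frac{j + t}{24 + t}$
$- C{\left(v{\left(k \right)},R \right)} = - \frac{9 - 5}{24 - 5} = - \frac{4}{19}$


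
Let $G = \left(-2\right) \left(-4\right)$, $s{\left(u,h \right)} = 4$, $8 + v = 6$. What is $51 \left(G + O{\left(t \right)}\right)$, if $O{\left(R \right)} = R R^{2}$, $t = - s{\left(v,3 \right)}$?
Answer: $-2856$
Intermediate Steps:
$v = -2$ ($v = -8 + 6 = -2$)
$t = -4$ ($t = \left(-1\right) 4 = -4$)
$G = 8$
$O{\left(R \right)} = R^{3}$
$51 \left(G + O{\left(t \right)}\right) = 51 \left(8 + \left(-4\right)^{3}\right) = 51 \left(8 - 64\right) = 51 \left(-56\right) = -2856$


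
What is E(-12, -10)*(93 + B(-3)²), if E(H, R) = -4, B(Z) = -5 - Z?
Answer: -388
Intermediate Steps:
E(-12, -10)*(93 + B(-3)²) = -4*(93 + (-5 - 1*(-3))²) = -4*(93 + (-5 + 3)²) = -4*(93 + (-2)²) = -4*(93 + 4) = -4*97 = -388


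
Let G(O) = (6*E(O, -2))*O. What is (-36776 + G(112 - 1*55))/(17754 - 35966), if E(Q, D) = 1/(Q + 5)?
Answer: 1139885/564572 ≈ 2.0190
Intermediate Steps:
E(Q, D) = 1/(5 + Q)
G(O) = 6*O/(5 + O) (G(O) = (6/(5 + O))*O = 6*O/(5 + O))
(-36776 + G(112 - 1*55))/(17754 - 35966) = (-36776 + 6*(112 - 1*55)/(5 + (112 - 1*55)))/(17754 - 35966) = (-36776 + 6*(112 - 55)/(5 + (112 - 55)))/(-18212) = (-36776 + 6*57/(5 + 57))*(-1/18212) = (-36776 + 6*57/62)*(-1/18212) = (-36776 + 6*57*(1/62))*(-1/18212) = (-36776 + 171/31)*(-1/18212) = -1139885/31*(-1/18212) = 1139885/564572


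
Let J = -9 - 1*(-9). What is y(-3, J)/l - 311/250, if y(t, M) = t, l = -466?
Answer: -36044/29125 ≈ -1.2376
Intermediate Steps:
J = 0 (J = -9 + 9 = 0)
y(-3, J)/l - 311/250 = -3/(-466) - 311/250 = -3*(-1/466) - 311*1/250 = 3/466 - 311/250 = -36044/29125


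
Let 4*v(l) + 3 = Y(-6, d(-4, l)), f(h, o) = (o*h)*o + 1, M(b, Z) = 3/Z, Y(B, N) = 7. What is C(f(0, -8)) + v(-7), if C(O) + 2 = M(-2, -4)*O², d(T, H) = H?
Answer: -7/4 ≈ -1.7500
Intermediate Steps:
f(h, o) = 1 + h*o² (f(h, o) = (h*o)*o + 1 = h*o² + 1 = 1 + h*o²)
v(l) = 1 (v(l) = -¾ + (¼)*7 = -¾ + 7/4 = 1)
C(O) = -2 - 3*O²/4 (C(O) = -2 + (3/(-4))*O² = -2 + (3*(-¼))*O² = -2 - 3*O²/4)
C(f(0, -8)) + v(-7) = (-2 - 3*(1 + 0*(-8)²)²/4) + 1 = (-2 - 3*(1 + 0*64)²/4) + 1 = (-2 - 3*(1 + 0)²/4) + 1 = (-2 - ¾*1²) + 1 = (-2 - ¾*1) + 1 = (-2 - ¾) + 1 = -11/4 + 1 = -7/4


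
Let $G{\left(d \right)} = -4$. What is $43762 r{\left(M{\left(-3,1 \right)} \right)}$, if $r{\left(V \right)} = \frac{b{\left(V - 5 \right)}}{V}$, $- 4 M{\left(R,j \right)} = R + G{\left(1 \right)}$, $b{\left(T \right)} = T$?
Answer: $- \frac{568906}{7} \approx -81272.0$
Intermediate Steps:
$M{\left(R,j \right)} = 1 - \frac{R}{4}$ ($M{\left(R,j \right)} = - \frac{R - 4}{4} = - \frac{-4 + R}{4} = 1 - \frac{R}{4}$)
$r{\left(V \right)} = \frac{-5 + V}{V}$ ($r{\left(V \right)} = \frac{V - 5}{V} = \frac{-5 + V}{V}$)
$43762 r{\left(M{\left(-3,1 \right)} \right)} = 43762 \frac{-5 + \left(1 - - \frac{3}{4}\right)}{1 - - \frac{3}{4}} = 43762 \frac{-5 + \left(1 + \frac{3}{4}\right)}{1 + \frac{3}{4}} = 43762 \frac{-5 + \frac{7}{4}}{\frac{7}{4}} = 43762 \cdot \frac{4}{7} \left(- \frac{13}{4}\right) = 43762 \left(- \frac{13}{7}\right) = - \frac{568906}{7}$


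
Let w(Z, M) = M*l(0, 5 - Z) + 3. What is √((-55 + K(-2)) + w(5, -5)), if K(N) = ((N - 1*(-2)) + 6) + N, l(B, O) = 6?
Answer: I*√78 ≈ 8.8318*I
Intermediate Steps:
w(Z, M) = 3 + 6*M (w(Z, M) = M*6 + 3 = 6*M + 3 = 3 + 6*M)
K(N) = 8 + 2*N (K(N) = ((N + 2) + 6) + N = ((2 + N) + 6) + N = (8 + N) + N = 8 + 2*N)
√((-55 + K(-2)) + w(5, -5)) = √((-55 + (8 + 2*(-2))) + (3 + 6*(-5))) = √((-55 + (8 - 4)) + (3 - 30)) = √((-55 + 4) - 27) = √(-51 - 27) = √(-78) = I*√78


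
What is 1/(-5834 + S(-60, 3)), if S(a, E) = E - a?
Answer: -1/5771 ≈ -0.00017328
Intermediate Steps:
1/(-5834 + S(-60, 3)) = 1/(-5834 + (3 - 1*(-60))) = 1/(-5834 + (3 + 60)) = 1/(-5834 + 63) = 1/(-5771) = -1/5771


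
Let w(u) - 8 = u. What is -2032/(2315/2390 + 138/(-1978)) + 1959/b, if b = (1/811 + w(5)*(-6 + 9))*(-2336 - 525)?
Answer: -755910667060963/334373223850 ≈ -2260.7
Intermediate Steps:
w(u) = 8 + u
b = -90493430/811 (b = (1/811 + (8 + 5)*(-6 + 9))*(-2336 - 525) = (1/811 + 13*3)*(-2861) = (1/811 + 39)*(-2861) = (31630/811)*(-2861) = -90493430/811 ≈ -1.1158e+5)
-2032/(2315/2390 + 138/(-1978)) + 1959/b = -2032/(2315/2390 + 138/(-1978)) + 1959/(-90493430/811) = -2032/(2315*(1/2390) + 138*(-1/1978)) + 1959*(-811/90493430) = -2032/(463/478 - 3/43) - 1588749/90493430 = -2032/18475/20554 - 1588749/90493430 = -2032*20554/18475 - 1588749/90493430 = -41765728/18475 - 1588749/90493430 = -755910667060963/334373223850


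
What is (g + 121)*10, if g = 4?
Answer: 1250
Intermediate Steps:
(g + 121)*10 = (4 + 121)*10 = 125*10 = 1250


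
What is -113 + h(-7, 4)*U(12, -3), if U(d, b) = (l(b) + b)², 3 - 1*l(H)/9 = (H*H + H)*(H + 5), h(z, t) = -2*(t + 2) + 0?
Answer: -84785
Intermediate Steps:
h(z, t) = -4 - 2*t (h(z, t) = -2*(2 + t) + 0 = (-4 - 2*t) + 0 = -4 - 2*t)
l(H) = 27 - 9*(5 + H)*(H + H²) (l(H) = 27 - 9*(H*H + H)*(H + 5) = 27 - 9*(H² + H)*(5 + H) = 27 - 9*(H + H²)*(5 + H) = 27 - 9*(5 + H)*(H + H²))
U(d, b) = (27 - 54*b² - 44*b - 9*b³)² (U(d, b) = ((27 - 54*b² - 45*b - 9*b³) + b)² = (27 - 54*b² - 44*b - 9*b³)²)
-113 + h(-7, 4)*U(12, -3) = -113 + (-4 - 2*4)*(-27 + 9*(-3)³ + 44*(-3) + 54*(-3)²)² = -113 + (-4 - 8)*(-27 + 9*(-27) - 132 + 54*9)² = -113 - 12*(-27 - 243 - 132 + 486)² = -113 - 12*84² = -113 - 12*7056 = -113 - 84672 = -84785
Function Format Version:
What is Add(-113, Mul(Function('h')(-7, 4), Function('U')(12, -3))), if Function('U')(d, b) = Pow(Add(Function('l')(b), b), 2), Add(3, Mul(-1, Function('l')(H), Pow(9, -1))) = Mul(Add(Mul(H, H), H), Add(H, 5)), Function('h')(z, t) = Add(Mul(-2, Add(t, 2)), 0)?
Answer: -84785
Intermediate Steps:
Function('h')(z, t) = Add(-4, Mul(-2, t)) (Function('h')(z, t) = Add(Mul(-2, Add(2, t)), 0) = Add(Add(-4, Mul(-2, t)), 0) = Add(-4, Mul(-2, t)))
Function('l')(H) = Add(27, Mul(-9, Add(5, H), Add(H, Pow(H, 2)))) (Function('l')(H) = Add(27, Mul(-9, Mul(Add(Mul(H, H), H), Add(H, 5)))) = Add(27, Mul(-9, Mul(Add(Pow(H, 2), H), Add(5, H)))) = Add(27, Mul(-9, Mul(Add(H, Pow(H, 2)), Add(5, H)))) = Add(27, Mul(-9, Mul(Add(5, H), Add(H, Pow(H, 2))))) = Add(27, Mul(-9, Add(5, H), Add(H, Pow(H, 2)))))
Function('U')(d, b) = Pow(Add(27, Mul(-54, Pow(b, 2)), Mul(-44, b), Mul(-9, Pow(b, 3))), 2) (Function('U')(d, b) = Pow(Add(Add(27, Mul(-54, Pow(b, 2)), Mul(-45, b), Mul(-9, Pow(b, 3))), b), 2) = Pow(Add(27, Mul(-54, Pow(b, 2)), Mul(-44, b), Mul(-9, Pow(b, 3))), 2))
Add(-113, Mul(Function('h')(-7, 4), Function('U')(12, -3))) = Add(-113, Mul(Add(-4, Mul(-2, 4)), Pow(Add(-27, Mul(9, Pow(-3, 3)), Mul(44, -3), Mul(54, Pow(-3, 2))), 2))) = Add(-113, Mul(Add(-4, -8), Pow(Add(-27, Mul(9, -27), -132, Mul(54, 9)), 2))) = Add(-113, Mul(-12, Pow(Add(-27, -243, -132, 486), 2))) = Add(-113, Mul(-12, Pow(84, 2))) = Add(-113, Mul(-12, 7056)) = Add(-113, -84672) = -84785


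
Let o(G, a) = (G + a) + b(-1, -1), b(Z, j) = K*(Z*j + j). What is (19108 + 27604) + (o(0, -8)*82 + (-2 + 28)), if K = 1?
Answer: 46082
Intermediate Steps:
b(Z, j) = j + Z*j (b(Z, j) = 1*(Z*j + j) = 1*(j + Z*j) = j + Z*j)
o(G, a) = G + a (o(G, a) = (G + a) - (1 - 1) = (G + a) - 1*0 = (G + a) + 0 = G + a)
(19108 + 27604) + (o(0, -8)*82 + (-2 + 28)) = (19108 + 27604) + ((0 - 8)*82 + (-2 + 28)) = 46712 + (-8*82 + 26) = 46712 + (-656 + 26) = 46712 - 630 = 46082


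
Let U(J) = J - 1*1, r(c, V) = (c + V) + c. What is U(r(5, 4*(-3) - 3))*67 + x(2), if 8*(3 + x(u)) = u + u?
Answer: -809/2 ≈ -404.50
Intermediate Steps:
r(c, V) = V + 2*c (r(c, V) = (V + c) + c = V + 2*c)
x(u) = -3 + u/4 (x(u) = -3 + (u + u)/8 = -3 + (2*u)/8 = -3 + u/4)
U(J) = -1 + J (U(J) = J - 1 = -1 + J)
U(r(5, 4*(-3) - 3))*67 + x(2) = (-1 + ((4*(-3) - 3) + 2*5))*67 + (-3 + (¼)*2) = (-1 + ((-12 - 3) + 10))*67 + (-3 + ½) = (-1 + (-15 + 10))*67 - 5/2 = (-1 - 5)*67 - 5/2 = -6*67 - 5/2 = -402 - 5/2 = -809/2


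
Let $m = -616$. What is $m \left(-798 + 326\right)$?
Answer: $290752$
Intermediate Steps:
$m \left(-798 + 326\right) = - 616 \left(-798 + 326\right) = \left(-616\right) \left(-472\right) = 290752$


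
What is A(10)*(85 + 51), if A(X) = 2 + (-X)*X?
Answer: -13328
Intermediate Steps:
A(X) = 2 - X**2
A(10)*(85 + 51) = (2 - 1*10**2)*(85 + 51) = (2 - 1*100)*136 = (2 - 100)*136 = -98*136 = -13328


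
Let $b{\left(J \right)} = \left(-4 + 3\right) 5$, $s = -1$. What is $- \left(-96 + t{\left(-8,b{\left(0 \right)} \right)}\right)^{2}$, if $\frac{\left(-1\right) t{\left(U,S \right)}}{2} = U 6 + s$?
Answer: $-4$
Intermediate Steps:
$b{\left(J \right)} = -5$ ($b{\left(J \right)} = \left(-1\right) 5 = -5$)
$t{\left(U,S \right)} = 2 - 12 U$ ($t{\left(U,S \right)} = - 2 \left(U 6 - 1\right) = - 2 \left(6 U - 1\right) = - 2 \left(-1 + 6 U\right) = 2 - 12 U$)
$- \left(-96 + t{\left(-8,b{\left(0 \right)} \right)}\right)^{2} = - \left(-96 + \left(2 - -96\right)\right)^{2} = - \left(-96 + \left(2 + 96\right)\right)^{2} = - \left(-96 + 98\right)^{2} = - 2^{2} = \left(-1\right) 4 = -4$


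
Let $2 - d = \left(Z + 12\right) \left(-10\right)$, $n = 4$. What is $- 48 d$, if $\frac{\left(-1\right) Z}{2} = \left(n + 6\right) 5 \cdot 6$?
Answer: $282144$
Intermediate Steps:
$Z = -600$ ($Z = - 2 \left(4 + 6\right) 5 \cdot 6 = - 2 \cdot 10 \cdot 5 \cdot 6 = - 2 \cdot 50 \cdot 6 = \left(-2\right) 300 = -600$)
$d = -5878$ ($d = 2 - \left(-600 + 12\right) \left(-10\right) = 2 - \left(-588\right) \left(-10\right) = 2 - 5880 = -5878$)
$- 48 d = \left(-48\right) \left(-5878\right) = 282144$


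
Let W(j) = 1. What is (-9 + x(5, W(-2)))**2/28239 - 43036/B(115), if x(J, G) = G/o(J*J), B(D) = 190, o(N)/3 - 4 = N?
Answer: -4599220549558/20305394145 ≈ -226.50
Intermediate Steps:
o(N) = 12 + 3*N
x(J, G) = G/(12 + 3*J**2) (x(J, G) = G/(12 + 3*(J*J)) = G/(12 + 3*J**2))
(-9 + x(5, W(-2)))**2/28239 - 43036/B(115) = (-9 + (1/3)*1/(4 + 5**2))**2/28239 - 43036/190 = (-9 + (1/3)*1/(4 + 25))**2*(1/28239) - 43036*1/190 = (-9 + (1/3)*1/29)**2*(1/28239) - 21518/95 = (-9 + (1/3)*1*(1/29))**2*(1/28239) - 21518/95 = (-9 + 1/87)**2*(1/28239) - 21518/95 = (-782/87)**2*(1/28239) - 21518/95 = (611524/7569)*(1/28239) - 21518/95 = 611524/213740991 - 21518/95 = -4599220549558/20305394145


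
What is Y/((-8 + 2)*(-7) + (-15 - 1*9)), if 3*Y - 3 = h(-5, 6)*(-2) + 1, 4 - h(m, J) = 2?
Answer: 0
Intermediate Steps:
h(m, J) = 2 (h(m, J) = 4 - 1*2 = 4 - 2 = 2)
Y = 0 (Y = 1 + (2*(-2) + 1)/3 = 1 + (-4 + 1)/3 = 1 + (⅓)*(-3) = 1 - 1 = 0)
Y/((-8 + 2)*(-7) + (-15 - 1*9)) = 0/((-8 + 2)*(-7) + (-15 - 1*9)) = 0/(-6*(-7) + (-15 - 9)) = 0/(42 - 24) = 0/18 = 0*(1/18) = 0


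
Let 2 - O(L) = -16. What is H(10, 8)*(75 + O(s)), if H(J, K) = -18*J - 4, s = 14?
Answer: -17112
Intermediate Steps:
O(L) = 18 (O(L) = 2 - 1*(-16) = 2 + 16 = 18)
H(J, K) = -4 - 18*J
H(10, 8)*(75 + O(s)) = (-4 - 18*10)*(75 + 18) = (-4 - 180)*93 = -184*93 = -17112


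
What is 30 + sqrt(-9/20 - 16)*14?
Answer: 30 + 7*I*sqrt(1645)/5 ≈ 30.0 + 56.782*I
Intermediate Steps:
30 + sqrt(-9/20 - 16)*14 = 30 + sqrt(-329/20)*14 = 30 + (I*sqrt(1645)/10)*14 = 30 + 7*I*sqrt(1645)/5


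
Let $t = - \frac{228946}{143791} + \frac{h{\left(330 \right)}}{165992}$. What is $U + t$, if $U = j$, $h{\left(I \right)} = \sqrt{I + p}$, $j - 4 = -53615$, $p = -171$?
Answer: $- \frac{7709008247}{143791} + \frac{\sqrt{159}}{165992} \approx -53613.0$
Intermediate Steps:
$j = -53611$ ($j = 4 - 53615 = -53611$)
$h{\left(I \right)} = \sqrt{-171 + I}$ ($h{\left(I \right)} = \sqrt{I - 171} = \sqrt{-171 + I}$)
$U = -53611$
$t = - \frac{228946}{143791} + \frac{\sqrt{159}}{165992}$ ($t = - \frac{228946}{143791} + \frac{\sqrt{-171 + 330}}{165992} = \left(-228946\right) \frac{1}{143791} + \sqrt{159} \cdot \frac{1}{165992} = - \frac{228946}{143791} + \frac{\sqrt{159}}{165992} \approx -1.5921$)
$U + t = -53611 - \left(\frac{228946}{143791} - \frac{\sqrt{159}}{165992}\right) = - \frac{7709008247}{143791} + \frac{\sqrt{159}}{165992}$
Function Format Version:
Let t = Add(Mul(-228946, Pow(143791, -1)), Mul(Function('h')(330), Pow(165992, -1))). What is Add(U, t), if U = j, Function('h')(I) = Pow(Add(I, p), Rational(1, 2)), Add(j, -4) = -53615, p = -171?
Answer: Add(Rational(-7709008247, 143791), Mul(Rational(1, 165992), Pow(159, Rational(1, 2)))) ≈ -53613.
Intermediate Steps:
j = -53611 (j = Add(4, -53615) = -53611)
Function('h')(I) = Pow(Add(-171, I), Rational(1, 2)) (Function('h')(I) = Pow(Add(I, -171), Rational(1, 2)) = Pow(Add(-171, I), Rational(1, 2)))
U = -53611
t = Add(Rational(-228946, 143791), Mul(Rational(1, 165992), Pow(159, Rational(1, 2)))) (t = Add(Mul(-228946, Pow(143791, -1)), Mul(Pow(Add(-171, 330), Rational(1, 2)), Pow(165992, -1))) = Add(Mul(-228946, Rational(1, 143791)), Mul(Pow(159, Rational(1, 2)), Rational(1, 165992))) = Add(Rational(-228946, 143791), Mul(Rational(1, 165992), Pow(159, Rational(1, 2)))) ≈ -1.5921)
Add(U, t) = Add(-53611, Add(Rational(-228946, 143791), Mul(Rational(1, 165992), Pow(159, Rational(1, 2))))) = Add(Rational(-7709008247, 143791), Mul(Rational(1, 165992), Pow(159, Rational(1, 2))))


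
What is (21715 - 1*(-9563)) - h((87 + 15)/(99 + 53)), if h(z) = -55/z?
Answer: 1599358/51 ≈ 31360.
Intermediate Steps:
(21715 - 1*(-9563)) - h((87 + 15)/(99 + 53)) = (21715 - 1*(-9563)) - (-55)/((87 + 15)/(99 + 53)) = (21715 + 9563) - (-55)/(102/152) = 31278 - (-55)/(102*(1/152)) = 31278 - (-55)/51/76 = 31278 - (-55)*76/51 = 31278 - 1*(-4180/51) = 31278 + 4180/51 = 1599358/51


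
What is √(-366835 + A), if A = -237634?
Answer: 31*I*√629 ≈ 777.48*I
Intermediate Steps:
√(-366835 + A) = √(-366835 - 237634) = √(-604469) = 31*I*√629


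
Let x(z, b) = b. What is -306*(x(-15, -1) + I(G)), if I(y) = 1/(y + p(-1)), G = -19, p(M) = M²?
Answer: 323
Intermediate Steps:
I(y) = 1/(1 + y) (I(y) = 1/(y + (-1)²) = 1/(y + 1) = 1/(1 + y))
-306*(x(-15, -1) + I(G)) = -306*(-1 + 1/(1 - 19)) = -306*(-1 + 1/(-18)) = -306*(-1 - 1/18) = -306*(-19/18) = 323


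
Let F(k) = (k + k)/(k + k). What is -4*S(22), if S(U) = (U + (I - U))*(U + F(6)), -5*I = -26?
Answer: -2392/5 ≈ -478.40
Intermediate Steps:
I = 26/5 (I = -1/5*(-26) = 26/5 ≈ 5.2000)
F(k) = 1 (F(k) = (2*k)/((2*k)) = (2*k)*(1/(2*k)) = 1)
S(U) = 26/5 + 26*U/5 (S(U) = (U + (26/5 - U))*(U + 1) = 26*(1 + U)/5 = 26/5 + 26*U/5)
-4*S(22) = -4*(26/5 + (26/5)*22) = -4*(26/5 + 572/5) = -4*598/5 = -2392/5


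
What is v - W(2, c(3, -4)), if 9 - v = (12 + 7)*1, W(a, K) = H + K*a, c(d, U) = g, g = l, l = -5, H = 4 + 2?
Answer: -6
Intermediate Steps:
H = 6
g = -5
c(d, U) = -5
W(a, K) = 6 + K*a
v = -10 (v = 9 - (12 + 7) = 9 - 19 = -10)
v - W(2, c(3, -4)) = -10 - (6 - 5*2) = -10 - (6 - 10) = -10 - 1*(-4) = -10 + 4 = -6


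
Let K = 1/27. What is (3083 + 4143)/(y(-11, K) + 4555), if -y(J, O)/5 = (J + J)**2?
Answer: 7226/2135 ≈ 3.3845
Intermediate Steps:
K = 1/27 ≈ 0.037037
y(J, O) = -20*J**2 (y(J, O) = -5*(J + J)**2 = -5*4*J**2 = -20*J**2)
(3083 + 4143)/(y(-11, K) + 4555) = (3083 + 4143)/(-20*(-11)**2 + 4555) = 7226/(-20*121 + 4555) = 7226/(-2420 + 4555) = 7226/2135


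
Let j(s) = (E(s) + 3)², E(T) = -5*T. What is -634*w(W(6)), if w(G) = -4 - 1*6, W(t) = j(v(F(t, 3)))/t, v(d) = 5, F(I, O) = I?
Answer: 6340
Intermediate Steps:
j(s) = (3 - 5*s)² (j(s) = (-5*s + 3)² = (3 - 5*s)²)
W(t) = 484/t (W(t) = (-3 + 5*5)²/t = (-3 + 25)²/t = 22²/t = 484/t)
w(G) = -10 (w(G) = -4 - 6 = -10)
-634*w(W(6)) = -634*(-10) = 6340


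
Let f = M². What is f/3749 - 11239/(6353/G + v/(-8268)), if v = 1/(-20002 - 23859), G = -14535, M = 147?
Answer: 74047982443988709987/2879068747931747 ≈ 25719.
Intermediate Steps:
f = 21609 (f = 147² = 21609)
v = -1/43861 (v = 1/(-43861) = -1/43861 ≈ -2.2799e-5)
f/3749 - 11239/(6353/G + v/(-8268)) = 21609/3749 - 11239/(6353/(-14535) - 1/43861/(-8268)) = 21609*(1/3749) - 11239/(6353*(-1/14535) - 1/43861*(-1/8268)) = 21609/3749 - 11239/(-6353/14535 + 1/362642748) = 21609/3749 - 11239/(-767956454503/1757004114060) = 21609/3749 - 11239*(-1757004114060/767956454503) = 21609/3749 + 19746969237920340/767956454503 = 74047982443988709987/2879068747931747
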